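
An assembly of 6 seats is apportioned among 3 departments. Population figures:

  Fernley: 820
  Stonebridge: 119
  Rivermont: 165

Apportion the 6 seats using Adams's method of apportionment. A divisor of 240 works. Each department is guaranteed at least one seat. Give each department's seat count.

With modified divisor 240: modified quotas Fernley 3.417, Stonebridge 0.496, Rivermont 0.688.
Rounding up: Fernley 4, Stonebridge 1, Rivermont 1 (total 6).

Fernley=4, Stonebridge=1, Rivermont=1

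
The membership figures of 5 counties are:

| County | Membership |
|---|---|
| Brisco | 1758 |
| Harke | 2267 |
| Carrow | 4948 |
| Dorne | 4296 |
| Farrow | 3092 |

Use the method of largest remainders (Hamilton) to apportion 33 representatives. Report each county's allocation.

Brisco 3; Harke 5; Carrow 10; Dorne 9; Farrow 6

Total 16361; standard divisor 16361/33 ≈ 495.788.
Standard quotas: Brisco 3.546, Harke 4.573, Carrow 9.980, Dorne 8.665, Farrow 6.237.
Lower quotas: Brisco 3, Harke 4, Carrow 9, Dorne 8, Farrow 6 (sum 30, leaving 3 seats).
Remainders in descending order: Carrow 0.980, Dorne 0.665, Harke 0.573, Brisco 0.546, Farrow 0.237.
The surplus seats go to Carrow, Dorne, Harke.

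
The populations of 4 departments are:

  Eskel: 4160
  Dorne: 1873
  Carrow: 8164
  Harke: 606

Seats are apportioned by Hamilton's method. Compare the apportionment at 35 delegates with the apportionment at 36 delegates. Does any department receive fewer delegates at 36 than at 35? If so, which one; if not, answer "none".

Harke

At 35 seats: Eskel 10, Dorne 4, Carrow 19, Harke 2.
At 36 seats: Eskel 10, Dorne 5, Carrow 20, Harke 1.
Harke drops from 2 to 1.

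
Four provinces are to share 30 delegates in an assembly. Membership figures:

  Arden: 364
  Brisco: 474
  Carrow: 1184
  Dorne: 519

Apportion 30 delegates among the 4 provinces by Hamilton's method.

Arden: 4, Brisco: 6, Carrow: 14, Dorne: 6

Standard divisor: 2541 ÷ 30 ≈ 84.7.
Standard quotas: Arden 4.298, Brisco 5.596, Carrow 13.979, Dorne 6.128.
Lower quotas: Arden 4, Brisco 5, Carrow 13, Dorne 6 (sum 28, leaving 2 seats).
Remainders in descending order: Carrow 0.979, Brisco 0.596, Arden 0.298, Dorne 0.128.
The surplus seats go to Carrow, Brisco.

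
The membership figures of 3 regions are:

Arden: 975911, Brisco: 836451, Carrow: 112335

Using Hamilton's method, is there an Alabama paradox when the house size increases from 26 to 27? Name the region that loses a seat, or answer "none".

Carrow

At 26 seats: Arden 13, Brisco 11, Carrow 2.
At 27 seats: Arden 14, Brisco 12, Carrow 1.
Carrow drops from 2 to 1.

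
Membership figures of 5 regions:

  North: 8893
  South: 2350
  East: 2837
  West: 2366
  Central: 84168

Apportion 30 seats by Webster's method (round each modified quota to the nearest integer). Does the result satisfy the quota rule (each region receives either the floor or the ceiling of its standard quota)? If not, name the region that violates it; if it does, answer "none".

Standard quotas: North 2.652, South 0.701, East 0.846, West 0.705, Central 25.096.
Webster allocation: North 3, South 1, East 1, West 1, Central 24.
Central has quota 25.096 (lower 25, upper 26) but receives 24 — outside the quota interval.

Central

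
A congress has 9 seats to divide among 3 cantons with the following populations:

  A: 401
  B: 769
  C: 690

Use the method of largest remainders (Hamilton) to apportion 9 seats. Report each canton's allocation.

The standard divisor is 1860/9 ≈ 206.667.
Standard quotas: A 1.940, B 3.721, C 3.339.
Lower quotas: A 1, B 3, C 3 (sum 7, leaving 2 seats).
Remainders in descending order: A 0.940, B 0.721, C 0.339.
The surplus seats go to A, B.

A 2; B 4; C 3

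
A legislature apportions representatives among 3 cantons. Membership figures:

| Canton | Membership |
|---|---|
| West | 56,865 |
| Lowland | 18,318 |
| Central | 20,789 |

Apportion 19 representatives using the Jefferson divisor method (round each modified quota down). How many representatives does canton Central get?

4

Standard divisor 95972/19 ≈ 5051.158; standard quotas: West 11.258, Lowland 3.626, Central 4.116.
Rounding down gives 11, 3, 4 = 18 seats, so the divisor must be adjusted.
With modified divisor 4700: modified quotas West 12.099, Lowland 3.897, Central 4.423.
Rounding down: West 12, Lowland 3, Central 4 (total 19).
Central receives 4.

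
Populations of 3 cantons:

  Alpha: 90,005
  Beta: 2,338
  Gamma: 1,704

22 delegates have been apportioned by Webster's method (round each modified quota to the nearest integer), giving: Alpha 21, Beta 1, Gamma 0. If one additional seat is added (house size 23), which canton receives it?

Alpha

Priority for the next seat is population ÷ (current seats + 0.5).
Priorities: Alpha 4186.279, Beta 1558.667, Gamma 3408.000.
Highest priority: Alpha.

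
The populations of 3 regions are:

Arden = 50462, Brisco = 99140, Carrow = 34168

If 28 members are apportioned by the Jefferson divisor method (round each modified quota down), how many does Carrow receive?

Standard divisor 183770/28 ≈ 6563.214; standard quotas: Arden 7.689, Brisco 15.105, Carrow 5.206.
Rounding down gives 7, 15, 5 = 27 seats, so the divisor must be adjusted.
With modified divisor 6250: modified quotas Arden 8.074, Brisco 15.862, Carrow 5.467.
Rounding down: Arden 8, Brisco 15, Carrow 5 (total 28).
Carrow receives 5.

5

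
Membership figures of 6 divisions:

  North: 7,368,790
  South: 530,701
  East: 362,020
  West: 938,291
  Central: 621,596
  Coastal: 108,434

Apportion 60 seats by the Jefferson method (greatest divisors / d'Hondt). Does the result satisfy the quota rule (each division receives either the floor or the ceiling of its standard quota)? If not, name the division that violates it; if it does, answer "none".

North

Standard quotas: North 44.525, South 3.207, East 2.187, West 5.670, Central 3.756, Coastal 0.655.
Jefferson allocation: North 47, South 3, East 2, West 5, Central 3, Coastal 0.
North has quota 44.525 (lower 44, upper 45) but receives 47 — outside the quota interval.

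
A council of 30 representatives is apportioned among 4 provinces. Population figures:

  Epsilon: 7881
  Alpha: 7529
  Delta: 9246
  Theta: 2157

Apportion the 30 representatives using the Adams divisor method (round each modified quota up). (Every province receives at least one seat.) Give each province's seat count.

Standard divisor 26813/30 ≈ 893.767; standard quotas: Epsilon 8.818, Alpha 8.424, Delta 10.345, Theta 2.413.
Rounding up gives 9, 9, 11, 3 = 32 seats, so the divisor must be adjusted.
With modified divisor 960: modified quotas Epsilon 8.209, Alpha 7.843, Delta 9.631, Theta 2.247.
Rounding up: Epsilon 9, Alpha 8, Delta 10, Theta 3 (total 30).

Epsilon: 9; Alpha: 8; Delta: 10; Theta: 3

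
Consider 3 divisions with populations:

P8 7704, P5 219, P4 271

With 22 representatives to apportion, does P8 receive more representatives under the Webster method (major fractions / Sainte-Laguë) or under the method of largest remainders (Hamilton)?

Hamilton

Webster: P8 20, P5 1, P4 1.
Hamilton: P8 21, P5 0, P4 1.
P8 gets 20 under Webster and 21 under Hamilton.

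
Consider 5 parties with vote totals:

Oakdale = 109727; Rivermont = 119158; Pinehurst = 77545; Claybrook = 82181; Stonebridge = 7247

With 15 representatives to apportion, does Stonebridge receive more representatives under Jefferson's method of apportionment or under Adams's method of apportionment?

Jefferson: Oakdale 4, Rivermont 5, Pinehurst 3, Claybrook 3, Stonebridge 0.
Adams: Oakdale 4, Rivermont 4, Pinehurst 3, Claybrook 3, Stonebridge 1.
Stonebridge gets 0 under Jefferson and 1 under Adams.

Adams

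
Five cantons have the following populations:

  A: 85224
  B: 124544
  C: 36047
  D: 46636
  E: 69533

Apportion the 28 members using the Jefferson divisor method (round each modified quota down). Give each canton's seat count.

Standard divisor 361984/28 ≈ 12928; standard quotas: A 6.592, B 9.634, C 2.788, D 3.607, E 5.378.
Rounding down gives 6, 9, 2, 3, 5 = 25 seats, so the divisor must be adjusted.
With modified divisor 11800: modified quotas A 7.222, B 10.555, C 3.055, D 3.952, E 5.893.
Rounding down: A 7, B 10, C 3, D 3, E 5 (total 28).

A: 7, B: 10, C: 3, D: 3, E: 5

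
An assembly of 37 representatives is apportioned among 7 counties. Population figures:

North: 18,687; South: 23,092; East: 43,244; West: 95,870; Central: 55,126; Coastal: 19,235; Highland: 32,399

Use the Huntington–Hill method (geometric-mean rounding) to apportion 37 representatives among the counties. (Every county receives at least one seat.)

With divisor 7764: modified quotas North 2.407, South 2.974, East 5.570, West 12.348, Central 7.100, Coastal 2.477, Highland 4.173.
Geometric-mean thresholds: North √(2·3)=2.449, South √(2·3)=2.449, East √(5·6)=5.477, West √(12·13)=12.490, Central √(7·8)=7.483, Coastal √(2·3)=2.449, Highland √(4·5)=4.472.
Each quota rounded against its threshold gives North 2, South 3, East 6, West 12, Central 7, Coastal 3, Highland 4 (total 37).

North 2; South 3; East 6; West 12; Central 7; Coastal 3; Highland 4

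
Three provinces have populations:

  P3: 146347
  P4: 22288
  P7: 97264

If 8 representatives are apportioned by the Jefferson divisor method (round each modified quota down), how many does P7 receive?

Standard divisor 265899/8 ≈ 33237.375; standard quotas: P3 4.403, P4 0.671, P7 2.926.
Rounding down gives 4, 0, 2 = 6 seats, so the divisor must be adjusted.
With modified divisor 26800: modified quotas P3 5.461, P4 0.832, P7 3.629.
Rounding down: P3 5, P4 0, P7 3 (total 8).
P7 receives 3.

3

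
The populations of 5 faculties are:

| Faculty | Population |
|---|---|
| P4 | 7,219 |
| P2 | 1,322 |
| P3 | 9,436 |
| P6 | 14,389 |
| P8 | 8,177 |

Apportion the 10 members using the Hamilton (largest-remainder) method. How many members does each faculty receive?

Total 40543; standard divisor 40543/10 ≈ 4054.3.
Standard quotas: P4 1.7806, P2 0.3261, P3 2.3274, P6 3.5491, P8 2.0169.
Lower quotas: P4 1, P2 0, P3 2, P6 3, P8 2 (sum 8, leaving 2 seats).
Remainders in descending order: P4 0.7806, P6 0.5491, P3 0.3274, P2 0.3261, P8 0.0169.
The surplus seats go to P4, P6.

P4 2, P2 0, P3 2, P6 4, P8 2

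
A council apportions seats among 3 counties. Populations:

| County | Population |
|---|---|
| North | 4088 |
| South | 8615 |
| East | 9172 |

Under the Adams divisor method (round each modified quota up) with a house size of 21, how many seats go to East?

Standard divisor 21875/21 ≈ 1041.667; standard quotas: North 3.924, South 8.270, East 8.805.
Rounding up gives 4, 9, 9 = 22 seats, so the divisor must be adjusted.
With modified divisor 1100: modified quotas North 3.716, South 7.832, East 8.338.
Rounding up: North 4, South 8, East 9 (total 21).
East receives 9.

9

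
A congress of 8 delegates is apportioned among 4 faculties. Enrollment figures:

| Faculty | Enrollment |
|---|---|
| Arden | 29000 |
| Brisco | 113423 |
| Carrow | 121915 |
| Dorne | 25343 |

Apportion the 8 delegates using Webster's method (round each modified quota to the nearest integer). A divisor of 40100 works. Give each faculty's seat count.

With modified divisor 40100: modified quotas Arden 0.723, Brisco 2.829, Carrow 3.040, Dorne 0.632.
Rounding to the nearest integer: Arden 1, Brisco 3, Carrow 3, Dorne 1 (total 8).

Arden=1; Brisco=3; Carrow=3; Dorne=1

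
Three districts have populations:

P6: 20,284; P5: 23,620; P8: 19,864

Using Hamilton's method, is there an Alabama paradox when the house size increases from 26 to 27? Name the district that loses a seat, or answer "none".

none

At 26 seats: P6 8, P5 10, P8 8.
At 27 seats: P6 9, P5 10, P8 8.
No district's allocation decreased.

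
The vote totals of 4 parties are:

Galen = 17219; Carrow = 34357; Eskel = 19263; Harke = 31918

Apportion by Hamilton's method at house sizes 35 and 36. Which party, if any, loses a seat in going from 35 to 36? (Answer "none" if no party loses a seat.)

none

At 35 seats: Galen 6, Carrow 12, Eskel 6, Harke 11.
At 36 seats: Galen 6, Carrow 12, Eskel 7, Harke 11.
No party's allocation decreased.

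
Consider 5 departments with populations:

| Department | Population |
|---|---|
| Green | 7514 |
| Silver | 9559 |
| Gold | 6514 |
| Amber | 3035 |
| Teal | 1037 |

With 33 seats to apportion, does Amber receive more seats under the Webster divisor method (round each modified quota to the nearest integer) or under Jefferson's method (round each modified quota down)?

Webster: Green 9, Silver 11, Gold 8, Amber 4, Teal 1.
Jefferson: Green 9, Silver 12, Gold 8, Amber 3, Teal 1.
Amber gets 4 under Webster and 3 under Jefferson.

Webster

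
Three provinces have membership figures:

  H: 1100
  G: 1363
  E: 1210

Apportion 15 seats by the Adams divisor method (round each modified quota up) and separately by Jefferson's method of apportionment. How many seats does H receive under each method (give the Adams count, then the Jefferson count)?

5 and 4

Adams: H 5, G 5, E 5.
Jefferson: H 4, G 6, E 5.
H gets 5 under Adams and 4 under Jefferson.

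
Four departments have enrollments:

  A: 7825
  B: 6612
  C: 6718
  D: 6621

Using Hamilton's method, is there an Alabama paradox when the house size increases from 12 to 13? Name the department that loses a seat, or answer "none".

At 12 seats: A 3, B 3, C 3, D 3.
At 13 seats: A 4, B 3, C 3, D 3.
No department's allocation decreased.

none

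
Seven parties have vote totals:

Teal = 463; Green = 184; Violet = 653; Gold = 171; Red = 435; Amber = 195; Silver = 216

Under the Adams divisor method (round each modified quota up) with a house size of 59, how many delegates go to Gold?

Standard divisor 2317/59 ≈ 39.271; standard quotas: Teal 11.790, Green 4.685, Violet 16.628, Gold 4.354, Red 11.077, Amber 4.965, Silver 5.500.
Rounding up gives 12, 5, 17, 5, 12, 5, 6 = 62 seats, so the divisor must be adjusted.
With modified divisor 42.4: modified quotas Teal 10.920, Green 4.340, Violet 15.401, Gold 4.033, Red 10.259, Amber 4.599, Silver 5.094.
Rounding up: Teal 11, Green 5, Violet 16, Gold 5, Red 11, Amber 5, Silver 6 (total 59).
Gold receives 5.

5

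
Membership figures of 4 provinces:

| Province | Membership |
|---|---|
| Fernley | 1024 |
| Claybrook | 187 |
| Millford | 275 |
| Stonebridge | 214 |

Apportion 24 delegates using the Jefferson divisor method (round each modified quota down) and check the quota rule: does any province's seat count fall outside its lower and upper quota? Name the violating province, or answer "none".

Standard quotas: Fernley 14.456, Claybrook 2.640, Millford 3.882, Stonebridge 3.021.
Jefferson allocation: Fernley 15, Claybrook 2, Millford 4, Stonebridge 3.
Every allocation lies between the lower and upper quota.

none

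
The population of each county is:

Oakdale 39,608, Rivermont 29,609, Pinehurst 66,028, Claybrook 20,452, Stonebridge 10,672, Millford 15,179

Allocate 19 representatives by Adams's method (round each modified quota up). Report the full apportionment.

Oakdale: 4, Rivermont: 3, Pinehurst: 7, Claybrook: 2, Stonebridge: 1, Millford: 2

Standard divisor 181548/19 ≈ 9555.158; standard quotas: Oakdale 4.145, Rivermont 3.099, Pinehurst 6.910, Claybrook 2.140, Stonebridge 1.117, Millford 1.589.
Rounding up gives 5, 4, 7, 3, 2, 2 = 23 seats, so the divisor must be adjusted.
With modified divisor 10904.9: modified quotas Oakdale 3.632, Rivermont 2.715, Pinehurst 6.055, Claybrook 1.875, Stonebridge 0.979, Millford 1.392.
Rounding up: Oakdale 4, Rivermont 3, Pinehurst 7, Claybrook 2, Stonebridge 1, Millford 2 (total 19).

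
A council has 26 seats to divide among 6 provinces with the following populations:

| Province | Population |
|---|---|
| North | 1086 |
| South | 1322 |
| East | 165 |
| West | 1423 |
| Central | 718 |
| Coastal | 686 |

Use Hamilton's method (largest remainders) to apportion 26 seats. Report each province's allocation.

North 5, South 6, East 1, West 7, Central 4, Coastal 3

Standard divisor: 5400 ÷ 26 ≈ 207.692.
Standard quotas: North 5.229, South 6.365, East 0.794, West 6.851, Central 3.457, Coastal 3.303.
Lower quotas: North 5, South 6, East 0, West 6, Central 3, Coastal 3 (sum 23, leaving 3 seats).
Remainders in descending order: West 0.851, East 0.794, Central 0.457, South 0.365, Coastal 0.303, North 0.229.
The surplus seats go to West, East, Central.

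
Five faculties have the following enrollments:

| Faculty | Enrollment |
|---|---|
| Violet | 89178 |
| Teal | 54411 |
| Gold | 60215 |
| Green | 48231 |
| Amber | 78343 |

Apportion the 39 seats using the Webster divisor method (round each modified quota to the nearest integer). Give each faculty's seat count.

Standard divisor 330378/39 ≈ 8471.231; standard quotas: Violet 10.527, Teal 6.423, Gold 7.108, Green 5.694, Amber 9.248.
Rounding to the nearest integer gives Violet 11, Teal 6, Gold 7, Green 6, Amber 9 — total 39, matching the house size, so no adjustment is needed.

Violet 11, Teal 6, Gold 7, Green 6, Amber 9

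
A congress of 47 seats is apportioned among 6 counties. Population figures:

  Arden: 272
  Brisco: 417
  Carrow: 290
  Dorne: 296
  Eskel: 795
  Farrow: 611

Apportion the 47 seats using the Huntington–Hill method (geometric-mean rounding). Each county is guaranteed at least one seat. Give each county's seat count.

With divisor 57: modified quotas Arden 4.772, Brisco 7.316, Carrow 5.088, Dorne 5.193, Eskel 13.947, Farrow 10.719.
Geometric-mean thresholds: Arden √(4·5)=4.472, Brisco √(7·8)=7.483, Carrow √(5·6)=5.477, Dorne √(5·6)=5.477, Eskel √(13·14)=13.491, Farrow √(10·11)=10.488.
Each quota rounded against its threshold gives Arden 5, Brisco 7, Carrow 5, Dorne 5, Eskel 14, Farrow 11 (total 47).

Arden 5, Brisco 7, Carrow 5, Dorne 5, Eskel 14, Farrow 11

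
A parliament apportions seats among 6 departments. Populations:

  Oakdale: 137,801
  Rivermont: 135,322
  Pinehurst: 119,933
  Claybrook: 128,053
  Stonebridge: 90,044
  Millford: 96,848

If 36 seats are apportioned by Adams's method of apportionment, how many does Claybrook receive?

Standard divisor 708001/36 ≈ 19666.694; standard quotas: Oakdale 7.007, Rivermont 6.881, Pinehurst 6.098, Claybrook 6.511, Stonebridge 4.579, Millford 4.924.
Rounding up gives 8, 7, 7, 7, 5, 5 = 39 seats, so the divisor must be adjusted.
With modified divisor 21900: modified quotas Oakdale 6.292, Rivermont 6.179, Pinehurst 5.476, Claybrook 5.847, Stonebridge 4.112, Millford 4.422.
Rounding up: Oakdale 7, Rivermont 7, Pinehurst 6, Claybrook 6, Stonebridge 5, Millford 5 (total 36).
Claybrook receives 6.

6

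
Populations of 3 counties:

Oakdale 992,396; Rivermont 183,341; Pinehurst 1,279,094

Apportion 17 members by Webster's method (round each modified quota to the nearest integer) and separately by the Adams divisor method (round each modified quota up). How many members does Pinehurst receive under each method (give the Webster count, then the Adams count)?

Webster: Oakdale 7, Rivermont 1, Pinehurst 9.
Adams: Oakdale 7, Rivermont 2, Pinehurst 8.
Pinehurst gets 9 under Webster and 8 under Adams.

9 and 8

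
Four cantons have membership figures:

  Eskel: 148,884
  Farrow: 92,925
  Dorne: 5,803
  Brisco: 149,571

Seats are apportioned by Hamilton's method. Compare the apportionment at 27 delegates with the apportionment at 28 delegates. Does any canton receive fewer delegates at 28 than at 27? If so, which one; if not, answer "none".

Dorne

At 27 seats: Eskel 10, Farrow 6, Dorne 1, Brisco 10.
At 28 seats: Eskel 10, Farrow 7, Dorne 0, Brisco 11.
Dorne drops from 1 to 0.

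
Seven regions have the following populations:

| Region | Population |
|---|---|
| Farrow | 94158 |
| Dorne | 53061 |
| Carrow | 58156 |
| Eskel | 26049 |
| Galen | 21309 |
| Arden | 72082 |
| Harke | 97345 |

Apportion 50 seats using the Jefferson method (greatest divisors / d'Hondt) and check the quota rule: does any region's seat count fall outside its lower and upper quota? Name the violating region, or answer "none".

Standard quotas: Farrow 11.152, Dorne 6.284, Carrow 6.888, Eskel 3.085, Galen 2.524, Arden 8.537, Harke 11.529.
Jefferson allocation: Farrow 11, Dorne 6, Carrow 7, Eskel 3, Galen 2, Arden 9, Harke 12.
Every allocation lies between the lower and upper quota.

none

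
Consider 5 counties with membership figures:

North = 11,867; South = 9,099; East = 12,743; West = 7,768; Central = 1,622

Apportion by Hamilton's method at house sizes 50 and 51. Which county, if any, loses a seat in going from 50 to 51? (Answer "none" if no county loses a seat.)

none

At 50 seats: North 14, South 10, East 15, West 9, Central 2.
At 51 seats: North 14, South 11, East 15, West 9, Central 2.
No county's allocation decreased.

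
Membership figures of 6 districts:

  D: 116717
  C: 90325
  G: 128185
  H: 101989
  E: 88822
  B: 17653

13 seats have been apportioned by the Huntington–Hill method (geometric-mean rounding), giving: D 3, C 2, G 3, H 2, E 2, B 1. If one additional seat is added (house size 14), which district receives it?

Priority for the next seat is population ÷ (√(s·(s+1))).
Priorities: D 33693.296, C 36875.027, G 37003.822, H 41636.835, E 36261.430, B 12482.556.
Highest priority: H.

H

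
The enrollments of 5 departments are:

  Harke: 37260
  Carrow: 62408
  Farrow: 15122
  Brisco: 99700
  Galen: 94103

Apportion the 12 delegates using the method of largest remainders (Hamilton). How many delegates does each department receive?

Harke: 1; Carrow: 2; Farrow: 1; Brisco: 4; Galen: 4

Total 308593; standard divisor 308593/12 ≈ 25716.083.
Standard quotas: Harke 1.4489, Carrow 2.4268, Farrow 0.5880, Brisco 3.8770, Galen 3.6593.
Lower quotas: Harke 1, Carrow 2, Farrow 0, Brisco 3, Galen 3 (sum 9, leaving 3 seats).
Remainders in descending order: Brisco 0.8770, Galen 0.6593, Farrow 0.5880, Harke 0.4489, Carrow 0.4268.
Largest remainders: Brisco, Galen, Farrow receive the extra seats.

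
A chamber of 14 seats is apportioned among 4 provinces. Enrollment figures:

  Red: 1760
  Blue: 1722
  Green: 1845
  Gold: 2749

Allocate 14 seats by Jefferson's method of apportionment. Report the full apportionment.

Red 3, Blue 3, Green 3, Gold 5

Standard divisor 8076/14 ≈ 576.857; standard quotas: Red 3.051, Blue 2.985, Green 3.198, Gold 4.765.
Rounding down gives 3, 2, 3, 4 = 12 seats, so the divisor must be adjusted.
With modified divisor 500: modified quotas Red 3.520, Blue 3.444, Green 3.690, Gold 5.498.
Rounding down: Red 3, Blue 3, Green 3, Gold 5 (total 14).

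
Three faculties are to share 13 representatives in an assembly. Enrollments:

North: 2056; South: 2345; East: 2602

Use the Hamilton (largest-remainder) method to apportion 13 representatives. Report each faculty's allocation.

North 4, South 4, East 5

Standard divisor: 7003 ÷ 13 ≈ 538.692.
Standard quotas: North 3.817, South 4.353, East 4.830.
Lower quotas: North 3, South 4, East 4 (sum 11, leaving 2 seats).
Remainders in descending order: East 0.830, North 0.817, South 0.353.
The surplus seats go to East, North.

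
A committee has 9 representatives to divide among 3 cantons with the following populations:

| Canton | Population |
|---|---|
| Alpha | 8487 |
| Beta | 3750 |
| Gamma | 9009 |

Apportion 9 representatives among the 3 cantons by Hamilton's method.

The standard divisor is 21246/9 ≈ 2360.667.
Standard quotas: Alpha 3.5952, Beta 1.5885, Gamma 3.8163.
Lower quotas: Alpha 3, Beta 1, Gamma 3 (sum 7, leaving 2 seats).
Remainders in descending order: Gamma 0.8163, Alpha 0.5952, Beta 0.5885.
Largest remainders: Gamma, Alpha receive the extra seats.

Alpha 4, Beta 1, Gamma 4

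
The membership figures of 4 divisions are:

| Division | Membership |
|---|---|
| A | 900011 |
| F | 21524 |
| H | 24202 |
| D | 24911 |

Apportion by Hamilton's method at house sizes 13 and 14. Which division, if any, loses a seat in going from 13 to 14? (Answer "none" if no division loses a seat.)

At 13 seats: A 12, F 0, H 0, D 1.
At 14 seats: A 13, F 0, H 0, D 1.
No division's allocation decreased.

none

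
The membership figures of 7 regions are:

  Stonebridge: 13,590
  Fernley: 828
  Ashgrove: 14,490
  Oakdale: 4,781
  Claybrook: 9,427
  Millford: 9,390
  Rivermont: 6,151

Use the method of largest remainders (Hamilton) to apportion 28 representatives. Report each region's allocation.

Standard divisor: 58657 ÷ 28 ≈ 2094.893.
Standard quotas: Stonebridge 6.4872, Fernley 0.3952, Ashgrove 6.9168, Oakdale 2.2822, Claybrook 4.5000, Millford 4.4823, Rivermont 2.9362.
Lower quotas: Stonebridge 6, Fernley 0, Ashgrove 6, Oakdale 2, Claybrook 4, Millford 4, Rivermont 2 (sum 24, leaving 4 seats).
Remainders in descending order: Rivermont 0.9362, Ashgrove 0.9168, Claybrook 0.5000, Stonebridge 0.4872, Millford 0.4823, Fernley 0.3952, Oakdale 0.2822.
Largest remainders: Rivermont, Ashgrove, Claybrook, Stonebridge receive the extra seats.

Stonebridge 7, Fernley 0, Ashgrove 7, Oakdale 2, Claybrook 5, Millford 4, Rivermont 3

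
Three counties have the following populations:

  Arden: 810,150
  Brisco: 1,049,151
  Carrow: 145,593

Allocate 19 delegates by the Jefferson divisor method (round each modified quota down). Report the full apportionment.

Arden 8, Brisco 10, Carrow 1

Standard divisor 2004894/19 ≈ 105520.737; standard quotas: Arden 7.678, Brisco 9.943, Carrow 1.380.
Rounding down gives 7, 9, 1 = 17 seats, so the divisor must be adjusted.
With modified divisor 98300: modified quotas Arden 8.242, Brisco 10.673, Carrow 1.481.
Rounding down: Arden 8, Brisco 10, Carrow 1 (total 19).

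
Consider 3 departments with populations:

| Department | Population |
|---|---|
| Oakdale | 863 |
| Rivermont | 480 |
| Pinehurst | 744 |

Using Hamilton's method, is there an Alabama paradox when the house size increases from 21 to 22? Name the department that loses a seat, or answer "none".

At 21 seats: Oakdale 9, Rivermont 5, Pinehurst 7.
At 22 seats: Oakdale 9, Rivermont 5, Pinehurst 8.
No department's allocation decreased.

none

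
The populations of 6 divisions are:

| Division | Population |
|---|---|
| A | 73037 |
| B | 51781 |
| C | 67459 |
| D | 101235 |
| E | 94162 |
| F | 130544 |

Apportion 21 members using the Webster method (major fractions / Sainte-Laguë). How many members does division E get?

4

Standard divisor 518218/21 ≈ 24677.048; standard quotas: A 2.960, B 2.098, C 2.734, D 4.102, E 3.816, F 5.290.
Rounding to the nearest integer gives A 3, B 2, C 3, D 4, E 4, F 5 — total 21, matching the house size, so no adjustment is needed.
E receives 4.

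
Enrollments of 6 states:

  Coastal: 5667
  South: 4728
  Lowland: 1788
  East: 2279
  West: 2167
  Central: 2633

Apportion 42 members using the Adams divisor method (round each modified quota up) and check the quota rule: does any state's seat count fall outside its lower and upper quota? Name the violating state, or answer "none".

Standard quotas: Coastal 12.357, South 10.309, Lowland 3.899, East 4.969, West 4.725, Central 5.741.
Adams allocation: Coastal 12, South 10, Lowland 4, East 5, West 5, Central 6.
Every allocation lies between the lower and upper quota.

none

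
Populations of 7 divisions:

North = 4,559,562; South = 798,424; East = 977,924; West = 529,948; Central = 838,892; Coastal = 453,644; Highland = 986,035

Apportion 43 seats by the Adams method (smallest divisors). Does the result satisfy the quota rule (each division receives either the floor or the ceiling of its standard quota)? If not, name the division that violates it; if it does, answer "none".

North

Standard quotas: North 21.441, South 3.754, East 4.599, West 2.492, Central 3.945, Coastal 2.133, Highland 4.637.
Adams allocation: North 20, South 4, East 5, West 3, Central 4, Coastal 2, Highland 5.
North has quota 21.441 (lower 21, upper 22) but receives 20 — outside the quota interval.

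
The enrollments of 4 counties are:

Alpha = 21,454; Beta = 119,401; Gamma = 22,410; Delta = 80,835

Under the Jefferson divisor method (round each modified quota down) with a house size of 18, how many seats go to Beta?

Standard divisor 244100/18 ≈ 13561.111; standard quotas: Alpha 1.582, Beta 8.805, Gamma 1.653, Delta 5.961.
Rounding down gives 1, 8, 1, 5 = 15 seats, so the divisor must be adjusted.
With modified divisor 11700: modified quotas Alpha 1.834, Beta 10.205, Gamma 1.915, Delta 6.909.
Rounding down: Alpha 1, Beta 10, Gamma 1, Delta 6 (total 18).
Beta receives 10.

10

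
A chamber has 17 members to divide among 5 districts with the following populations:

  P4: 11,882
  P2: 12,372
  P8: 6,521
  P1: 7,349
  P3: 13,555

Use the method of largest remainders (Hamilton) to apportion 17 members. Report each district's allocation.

P4: 4, P2: 4, P8: 2, P1: 2, P3: 5

Total 51679; standard divisor 51679/17 ≈ 3039.941.
Standard quotas: P4 3.9086, P2 4.0698, P8 2.1451, P1 2.4175, P3 4.4590.
Lower quotas: P4 3, P2 4, P8 2, P1 2, P3 4 (sum 15, leaving 2 seats).
Remainders in descending order: P4 0.9086, P3 0.4590, P1 0.4175, P8 0.1451, P2 0.0698.
Largest remainders: P4, P3 receive the extra seats.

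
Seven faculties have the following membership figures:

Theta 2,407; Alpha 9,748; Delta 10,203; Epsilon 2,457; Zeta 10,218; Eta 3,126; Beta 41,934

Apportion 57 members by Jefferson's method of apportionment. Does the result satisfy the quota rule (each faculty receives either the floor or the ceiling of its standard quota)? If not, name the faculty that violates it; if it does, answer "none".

Standard quotas: Theta 1.713, Alpha 6.937, Delta 7.261, Epsilon 1.749, Zeta 7.272, Eta 2.225, Beta 29.843.
Jefferson allocation: Theta 1, Alpha 7, Delta 7, Epsilon 1, Zeta 7, Eta 2, Beta 32.
Beta has quota 29.843 (lower 29, upper 30) but receives 32 — outside the quota interval.

Beta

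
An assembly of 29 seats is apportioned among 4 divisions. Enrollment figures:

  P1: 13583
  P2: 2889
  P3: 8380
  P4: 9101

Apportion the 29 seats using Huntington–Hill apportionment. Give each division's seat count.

P1 12, P2 2, P3 7, P4 8

With divisor 1181: modified quotas P1 11.501, P2 2.446, P3 7.096, P4 7.706.
Geometric-mean thresholds: P1 √(11·12)=11.489, P2 √(2·3)=2.449, P3 √(7·8)=7.483, P4 √(7·8)=7.483.
Each quota rounded against its threshold gives P1 12, P2 2, P3 7, P4 8 (total 29).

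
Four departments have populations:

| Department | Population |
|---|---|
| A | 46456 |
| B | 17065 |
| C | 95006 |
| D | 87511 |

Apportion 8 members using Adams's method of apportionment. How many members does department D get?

2

Standard divisor 246038/8 ≈ 30754.75; standard quotas: A 1.511, B 0.555, C 3.089, D 2.845.
Rounding up gives 2, 1, 4, 3 = 10 seats, so the divisor must be adjusted.
With modified divisor 45100: modified quotas A 1.030, B 0.378, C 2.107, D 1.940.
Rounding up: A 2, B 1, C 3, D 2 (total 8).
D receives 2.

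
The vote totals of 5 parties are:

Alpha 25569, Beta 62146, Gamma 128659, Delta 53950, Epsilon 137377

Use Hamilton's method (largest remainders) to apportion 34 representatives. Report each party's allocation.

Alpha: 2; Beta: 5; Gamma: 11; Delta: 5; Epsilon: 11

Standard divisor: 407701 ÷ 34 ≈ 11991.206.
Standard quotas: Alpha 2.1323, Beta 5.1826, Gamma 10.7294, Delta 4.4991, Epsilon 11.4565.
Lower quotas: Alpha 2, Beta 5, Gamma 10, Delta 4, Epsilon 11 (sum 32, leaving 2 seats).
Remainders in descending order: Gamma 0.7294, Delta 0.4991, Epsilon 0.4565, Beta 0.1826, Alpha 0.1323.
The surplus seats go to Gamma, Delta.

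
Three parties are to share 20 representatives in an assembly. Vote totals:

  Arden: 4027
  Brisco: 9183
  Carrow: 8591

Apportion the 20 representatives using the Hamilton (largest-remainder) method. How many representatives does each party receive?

Standard divisor: 21801 ÷ 20 ≈ 1090.05.
Standard quotas: Arden 3.6943, Brisco 8.4244, Carrow 7.8813.
Lower quotas: Arden 3, Brisco 8, Carrow 7 (sum 18, leaving 2 seats).
Remainders in descending order: Carrow 0.8813, Arden 0.6943, Brisco 0.4244.
Largest remainders: Carrow, Arden receive the extra seats.

Arden: 4, Brisco: 8, Carrow: 8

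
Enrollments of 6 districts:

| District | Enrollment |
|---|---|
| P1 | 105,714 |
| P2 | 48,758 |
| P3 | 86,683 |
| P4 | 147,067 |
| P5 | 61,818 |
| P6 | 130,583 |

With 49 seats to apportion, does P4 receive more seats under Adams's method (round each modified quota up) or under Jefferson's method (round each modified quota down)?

Jefferson

Adams: P1 9, P2 4, P3 8, P4 12, P5 5, P6 11.
Jefferson: P1 9, P2 4, P3 7, P4 13, P5 5, P6 11.
P4 gets 12 under Adams and 13 under Jefferson.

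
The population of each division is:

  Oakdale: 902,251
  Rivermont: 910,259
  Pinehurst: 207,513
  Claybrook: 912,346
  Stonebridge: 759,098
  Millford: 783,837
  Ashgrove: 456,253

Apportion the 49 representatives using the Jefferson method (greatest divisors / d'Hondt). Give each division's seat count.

Oakdale=9, Rivermont=9, Pinehurst=2, Claybrook=9, Stonebridge=8, Millford=8, Ashgrove=4

Standard divisor 4931557/49 ≈ 100644.02; standard quotas: Oakdale 8.965, Rivermont 9.044, Pinehurst 2.062, Claybrook 9.065, Stonebridge 7.542, Millford 7.788, Ashgrove 4.533.
Rounding down gives 8, 9, 2, 9, 7, 7, 4 = 46 seats, so the divisor must be adjusted.
With modified divisor 93100: modified quotas Oakdale 9.691, Rivermont 9.777, Pinehurst 2.229, Claybrook 9.800, Stonebridge 8.154, Millford 8.419, Ashgrove 4.901.
Rounding down: Oakdale 9, Rivermont 9, Pinehurst 2, Claybrook 9, Stonebridge 8, Millford 8, Ashgrove 4 (total 49).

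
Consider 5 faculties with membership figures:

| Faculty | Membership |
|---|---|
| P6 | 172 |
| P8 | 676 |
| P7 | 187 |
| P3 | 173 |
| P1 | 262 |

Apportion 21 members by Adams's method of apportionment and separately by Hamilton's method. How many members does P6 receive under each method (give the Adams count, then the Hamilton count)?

3 and 2

Adams: P6 3, P8 8, P7 3, P3 3, P1 4.
Hamilton: P6 2, P8 10, P7 3, P3 2, P1 4.
P6 gets 3 under Adams and 2 under Hamilton.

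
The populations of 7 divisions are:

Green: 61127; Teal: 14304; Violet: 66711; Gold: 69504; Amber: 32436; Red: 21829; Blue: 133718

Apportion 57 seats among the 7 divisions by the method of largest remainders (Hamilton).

Green: 9, Teal: 2, Violet: 9, Gold: 10, Amber: 5, Red: 3, Blue: 19

Standard divisor: 399629 ÷ 57 ≈ 7011.035.
Standard quotas: Green 8.7187, Teal 2.0402, Violet 9.5151, Gold 9.9135, Amber 4.6264, Red 3.1135, Blue 19.0725.
Lower quotas: Green 8, Teal 2, Violet 9, Gold 9, Amber 4, Red 3, Blue 19 (sum 54, leaving 3 seats).
Remainders in descending order: Gold 0.9135, Green 0.7187, Amber 0.6264, Violet 0.5151, Red 0.1135, Blue 0.0725, Teal 0.0402.
The surplus seats go to Gold, Green, Amber.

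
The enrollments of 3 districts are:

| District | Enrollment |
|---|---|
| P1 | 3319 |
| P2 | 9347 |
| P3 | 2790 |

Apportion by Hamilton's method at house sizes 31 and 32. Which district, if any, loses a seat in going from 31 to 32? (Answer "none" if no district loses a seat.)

none

At 31 seats: P1 7, P2 19, P3 5.
At 32 seats: P1 7, P2 19, P3 6.
No district's allocation decreased.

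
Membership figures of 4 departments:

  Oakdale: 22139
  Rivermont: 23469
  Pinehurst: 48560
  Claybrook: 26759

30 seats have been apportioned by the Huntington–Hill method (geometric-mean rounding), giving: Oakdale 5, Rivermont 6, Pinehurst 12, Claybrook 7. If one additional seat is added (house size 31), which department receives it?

Oakdale

Priority for the next seat is population ÷ (√(s·(s+1))).
Priorities: Oakdale 4042.010, Rivermont 3621.345, Pinehurst 3887.912, Claybrook 3575.822.
Highest priority: Oakdale.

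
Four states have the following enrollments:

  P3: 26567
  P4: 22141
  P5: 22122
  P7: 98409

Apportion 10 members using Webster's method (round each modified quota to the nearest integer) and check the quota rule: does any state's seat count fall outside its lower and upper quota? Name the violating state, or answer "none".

none

Standard quotas: P3 1.570, P4 1.308, P5 1.307, P7 5.815.
Webster allocation: P3 2, P4 1, P5 1, P7 6.
Every allocation lies between the lower and upper quota.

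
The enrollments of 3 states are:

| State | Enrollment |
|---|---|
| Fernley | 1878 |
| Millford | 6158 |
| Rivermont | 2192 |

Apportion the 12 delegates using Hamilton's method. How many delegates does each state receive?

Fernley=2; Millford=7; Rivermont=3

The standard divisor is 10228/12 ≈ 852.333.
Standard quotas: Fernley 2.2034, Millford 7.2249, Rivermont 2.5718.
Lower quotas: Fernley 2, Millford 7, Rivermont 2 (sum 11, leaving 1 seat).
Remainders in descending order: Rivermont 0.5718, Millford 0.2249, Fernley 0.2034.
Largest remainder: Rivermont receives the extra seat.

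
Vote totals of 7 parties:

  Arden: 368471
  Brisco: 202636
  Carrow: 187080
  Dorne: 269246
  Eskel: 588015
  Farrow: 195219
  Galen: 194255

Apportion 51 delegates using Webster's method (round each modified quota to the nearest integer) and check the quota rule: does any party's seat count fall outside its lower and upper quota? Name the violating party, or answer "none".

Standard quotas: Arden 9.373, Brisco 5.155, Carrow 4.759, Dorne 6.849, Eskel 14.958, Farrow 4.966, Galen 4.941.
Webster allocation: Arden 9, Brisco 5, Carrow 5, Dorne 7, Eskel 15, Farrow 5, Galen 5.
Every allocation lies between the lower and upper quota.

none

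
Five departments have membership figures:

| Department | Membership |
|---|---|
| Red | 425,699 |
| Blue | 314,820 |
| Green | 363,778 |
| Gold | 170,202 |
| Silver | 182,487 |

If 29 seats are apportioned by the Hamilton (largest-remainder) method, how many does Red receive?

Standard divisor: 1456986 ÷ 29 ≈ 50240.897.
Standard quotas: Red 8.4732, Blue 6.2662, Green 7.2407, Gold 3.3877, Silver 3.6322.
Lower quotas: Red 8, Blue 6, Green 7, Gold 3, Silver 3 (sum 27, leaving 2 seats).
Remainders in descending order: Silver 0.6322, Red 0.4732, Gold 0.3877, Blue 0.2662, Green 0.2407.
The surplus seats go to Silver, Red.
Red receives 9.

9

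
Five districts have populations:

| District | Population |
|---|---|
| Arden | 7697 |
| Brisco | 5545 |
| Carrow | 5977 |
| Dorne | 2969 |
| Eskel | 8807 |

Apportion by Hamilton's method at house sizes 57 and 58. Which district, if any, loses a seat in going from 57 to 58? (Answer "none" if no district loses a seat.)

none

At 57 seats: Arden 14, Brisco 10, Carrow 11, Dorne 6, Eskel 16.
At 58 seats: Arden 14, Brisco 10, Carrow 11, Dorne 6, Eskel 17.
No district's allocation decreased.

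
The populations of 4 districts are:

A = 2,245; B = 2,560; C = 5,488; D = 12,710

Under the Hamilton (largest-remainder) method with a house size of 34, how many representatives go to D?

Total 23003; standard divisor 23003/34 ≈ 676.559.
Standard quotas: A 3.3183, B 3.7839, C 8.1116, D 18.7862.
Lower quotas: A 3, B 3, C 8, D 18 (sum 32, leaving 2 seats).
Remainders in descending order: D 0.7862, B 0.7839, A 0.3183, C 0.1116.
The surplus seats go to D, B.
D receives 19.

19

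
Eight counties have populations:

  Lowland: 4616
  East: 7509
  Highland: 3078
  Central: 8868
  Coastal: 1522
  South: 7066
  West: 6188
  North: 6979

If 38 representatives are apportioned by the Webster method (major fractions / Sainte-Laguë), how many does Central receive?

Standard divisor 45826/38 ≈ 1205.947; standard quotas: Lowland 3.828, East 6.227, Highland 2.552, Central 7.354, Coastal 1.262, South 5.859, West 5.131, North 5.787.
Rounding to the nearest integer gives Lowland 4, East 6, Highland 3, Central 7, Coastal 1, South 6, West 5, North 6 — total 38, matching the house size, so no adjustment is needed.
Central receives 7.

7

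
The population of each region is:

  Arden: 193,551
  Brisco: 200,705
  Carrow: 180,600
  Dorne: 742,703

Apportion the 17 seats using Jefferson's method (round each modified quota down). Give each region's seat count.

Arden 2, Brisco 2, Carrow 2, Dorne 11

Standard divisor 1317559/17 ≈ 77503.471; standard quotas: Arden 2.497, Brisco 2.590, Carrow 2.330, Dorne 9.583.
Rounding down gives 2, 2, 2, 9 = 15 seats, so the divisor must be adjusted.
With modified divisor 67395.1: modified quotas Arden 2.872, Brisco 2.978, Carrow 2.680, Dorne 11.020.
Rounding down: Arden 2, Brisco 2, Carrow 2, Dorne 11 (total 17).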